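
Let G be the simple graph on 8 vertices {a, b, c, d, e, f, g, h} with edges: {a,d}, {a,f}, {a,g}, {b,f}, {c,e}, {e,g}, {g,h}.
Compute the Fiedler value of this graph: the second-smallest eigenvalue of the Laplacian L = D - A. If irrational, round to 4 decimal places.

0.2509

Reading degrees in the order [a, b, c, d, e, f, g, h] gives [3, 1, 1, 1, 2, 2, 3, 1]; set D = diag(3, 1, 1, 1, 2, 2, 3, 1) and form L = D - A. The smallest Laplacian eigenvalue is always 0. The next one, lambda_2 = 0.2509, measures how hard the graph is to disconnect: larger values mean better connectivity. The largest eigenvalue, 4.6855, is at most the vertex count 8.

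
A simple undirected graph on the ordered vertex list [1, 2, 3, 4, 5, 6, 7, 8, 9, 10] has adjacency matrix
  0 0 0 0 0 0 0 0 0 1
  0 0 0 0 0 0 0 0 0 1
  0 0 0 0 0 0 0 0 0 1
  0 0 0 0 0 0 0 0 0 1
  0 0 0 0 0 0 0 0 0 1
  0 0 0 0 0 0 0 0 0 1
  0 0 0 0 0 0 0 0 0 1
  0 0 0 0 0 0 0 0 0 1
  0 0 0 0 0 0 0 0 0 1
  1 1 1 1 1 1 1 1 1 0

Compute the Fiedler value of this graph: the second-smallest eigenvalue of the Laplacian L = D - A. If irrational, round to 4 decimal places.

Reading degrees in the order [1, 2, 3, 4, 5, 6, 7, 8, 9, 10] gives [1, 1, 1, 1, 1, 1, 1, 1, 1, 9]; set D = diag(1, 1, 1, 1, 1, 1, 1, 1, 1, 9) and form L = D - A. Computing the eigenvalues of L and sorting gives [0, 1, 1, 1, 1, 1, 1, 1, 1, 10]. The Fiedler value lambda_2 = 1 is strictly positive, so the graph is connected.

1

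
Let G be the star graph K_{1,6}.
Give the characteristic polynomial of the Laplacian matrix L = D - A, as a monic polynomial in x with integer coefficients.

The graph has 7 vertices and degree multiset [6, 1, 1, 1, 1, 1, 1]; D is the diagonal matrix of degrees and L = D - A. Computing det(xI - L) by cofactor expansion (or equivalently via sum-over-permutations) gives x^7 - 12x^6 + 45x^5 - 80x^4 + 75x^3 - 36x^2 + 7x. The constant term is 0 because L is singular (the all-ones vector lies in its kernel). The largest eigenvalue, 7, is at most the vertex count 7. By the matrix-tree theorem the graph has (1/7) * product of the nonzero eigenvalues = 1 spanning tree.

x^7 - 12x^6 + 45x^5 - 80x^4 + 75x^3 - 36x^2 + 7x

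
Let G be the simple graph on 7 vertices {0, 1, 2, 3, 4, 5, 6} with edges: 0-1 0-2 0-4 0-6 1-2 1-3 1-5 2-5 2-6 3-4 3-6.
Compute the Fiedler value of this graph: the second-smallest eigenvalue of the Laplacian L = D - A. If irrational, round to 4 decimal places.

Reading degrees in the order [0, 1, 2, 3, 4, 5, 6] gives [4, 4, 4, 3, 2, 2, 3]; set D = diag(4, 4, 4, 3, 2, 2, 3) and form L = D - A. The smallest Laplacian eigenvalue is always 0. The next one, lambda_2 = 1.3360, measures how hard the graph is to disconnect: larger values mean better connectivity.

1.3360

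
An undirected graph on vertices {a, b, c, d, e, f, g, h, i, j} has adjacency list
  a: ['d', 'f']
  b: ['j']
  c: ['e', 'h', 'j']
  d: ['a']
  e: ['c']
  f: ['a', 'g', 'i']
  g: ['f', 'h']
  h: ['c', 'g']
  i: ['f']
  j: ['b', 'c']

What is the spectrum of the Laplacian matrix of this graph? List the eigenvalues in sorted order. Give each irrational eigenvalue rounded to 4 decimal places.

[0, 0.1277, 0.5188, 0.6297, 1, 2, 2.3111, 2.7968, 4.1701, 4.4458]

Each diagonal entry of L is the vertex degree and each off-diagonal entry is -1 where an edge is present, 0 otherwise; in the order [a, b, c, d, e, f, g, h, i, j] the diagonal is [2, 1, 3, 1, 1, 3, 2, 2, 1, 2]. Diagonalising L (or applying a numerical eigensolver to the 10x10 matrix) gives the spectrum above. The single zero eigenvalue shows the graph is connected. The largest eigenvalue, 4.4458, is at most the vertex count 10.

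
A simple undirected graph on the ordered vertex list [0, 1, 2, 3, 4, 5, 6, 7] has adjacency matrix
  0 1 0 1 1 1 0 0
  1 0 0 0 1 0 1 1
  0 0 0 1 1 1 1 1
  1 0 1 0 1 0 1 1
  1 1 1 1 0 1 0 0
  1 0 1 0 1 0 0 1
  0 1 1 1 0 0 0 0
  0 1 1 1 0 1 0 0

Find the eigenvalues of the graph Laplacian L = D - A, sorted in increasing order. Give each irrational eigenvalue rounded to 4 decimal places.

With the vertex order [0, 1, 2, 3, 4, 5, 6, 7], the degrees are [4, 4, 5, 5, 5, 4, 3, 4], giving D = diag(4, 4, 5, 5, 5, 4, 3, 4) and L = D - A. The multiplicity of 0 as a Laplacian eigenvalue equals the number of connected components. The single zero eigenvalue shows the graph is connected. There is one zero in the spectrum, matching the 1 component.

[0, 2.6596, 3.4354, 4, 4.7269, 5.2731, 6.5646, 7.3404]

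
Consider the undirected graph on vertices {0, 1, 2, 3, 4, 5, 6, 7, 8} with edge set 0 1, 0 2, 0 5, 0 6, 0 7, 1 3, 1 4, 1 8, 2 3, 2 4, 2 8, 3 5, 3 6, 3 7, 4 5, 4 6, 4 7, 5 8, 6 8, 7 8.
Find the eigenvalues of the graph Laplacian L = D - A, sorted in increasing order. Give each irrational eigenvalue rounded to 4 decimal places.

[0, 4, 4, 4, 4, 5, 5, 5, 9]

With the vertex order [0, 1, 2, 3, 4, 5, 6, 7, 8], the degrees are [5, 4, 4, 5, 5, 4, 4, 4, 5], giving D = diag(5, 4, 4, 5, 5, 4, 4, 4, 5) and L = D - A. L is symmetric positive semidefinite, so every eigenvalue is real and nonnegative. The single zero eigenvalue shows the graph is connected.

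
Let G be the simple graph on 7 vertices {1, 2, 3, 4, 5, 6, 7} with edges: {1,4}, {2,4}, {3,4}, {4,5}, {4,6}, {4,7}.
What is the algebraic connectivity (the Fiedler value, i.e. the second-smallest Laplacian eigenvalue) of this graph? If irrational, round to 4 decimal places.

Each diagonal entry of L is the vertex degree and each off-diagonal entry is -1 where an edge is present, 0 otherwise; in the order [1, 2, 3, 4, 5, 6, 7] the diagonal is [1, 1, 1, 6, 1, 1, 1]. The sorted Laplacian eigenvalues are [0, 1, 1, 1, 1, 1, 7]; the algebraic connectivity is the second entry, 1. By the matrix-tree theorem the graph has (1/7) * product of the nonzero eigenvalues = 1 spanning tree. There is one zero in the spectrum, matching the 1 component.

1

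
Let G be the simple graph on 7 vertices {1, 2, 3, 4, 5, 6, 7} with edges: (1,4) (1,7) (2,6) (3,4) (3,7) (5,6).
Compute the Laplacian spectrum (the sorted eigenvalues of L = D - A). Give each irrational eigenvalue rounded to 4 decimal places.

[0, 0, 1, 2, 2, 3, 4]

With the vertex order [1, 2, 3, 4, 5, 6, 7], the degrees are [2, 1, 2, 2, 1, 2, 2], giving D = diag(2, 1, 2, 2, 1, 2, 2) and L = D - A. Since every row of L sums to 0, the all-ones vector is in the kernel and 0 is an eigenvalue. The 2 zero eigenvalues correspond to the 2 connected components.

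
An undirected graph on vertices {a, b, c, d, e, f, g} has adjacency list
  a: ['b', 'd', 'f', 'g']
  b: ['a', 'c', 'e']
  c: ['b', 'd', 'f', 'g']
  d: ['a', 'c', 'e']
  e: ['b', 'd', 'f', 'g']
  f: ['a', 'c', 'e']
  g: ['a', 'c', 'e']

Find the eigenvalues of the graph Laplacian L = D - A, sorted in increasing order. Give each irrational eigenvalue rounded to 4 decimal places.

[0, 3, 3, 3, 4, 4, 7]

With the vertex order [a, b, c, d, e, f, g], the degrees are [4, 3, 4, 3, 4, 3, 3], giving D = diag(4, 3, 4, 3, 4, 3, 3) and L = D - A. The multiplicity of 0 as a Laplacian eigenvalue equals the number of connected components. The single zero eigenvalue shows the graph is connected. The eigenvalues sum to 24, which equals trace(L) = 2|E|. The largest eigenvalue, 7, is at most the vertex count 7.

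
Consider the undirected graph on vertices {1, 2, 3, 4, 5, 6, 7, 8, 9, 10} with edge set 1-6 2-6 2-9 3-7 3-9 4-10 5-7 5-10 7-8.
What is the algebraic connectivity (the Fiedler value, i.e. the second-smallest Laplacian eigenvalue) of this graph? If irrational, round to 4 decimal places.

0.1172

With the vertex order [1, 2, 3, 4, 5, 6, 7, 8, 9, 10], the degrees are [1, 2, 2, 1, 2, 2, 3, 1, 2, 2], giving D = diag(1, 2, 2, 1, 2, 2, 3, 1, 2, 2) and L = D - A. Computing the eigenvalues of L and sorting gives [0, 0.1172, 0.3820, 0.7586, 1.3820, 1.6674, 2.6180, 3.0846, 3.6180, 4.3721]. The Fiedler value lambda_2 = 0.1172 is strictly positive, so the graph is connected. By the matrix-tree theorem the graph has (1/10) * product of the nonzero eigenvalues = 1 spanning tree. There is one zero in the spectrum, matching the 1 component.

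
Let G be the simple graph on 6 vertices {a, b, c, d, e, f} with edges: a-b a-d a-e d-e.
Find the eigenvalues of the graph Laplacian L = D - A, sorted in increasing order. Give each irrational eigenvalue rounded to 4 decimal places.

Each diagonal entry of L is the vertex degree and each off-diagonal entry is -1 where an edge is present, 0 otherwise; in the order [a, b, c, d, e, f] the diagonal is [3, 1, 0, 2, 2, 0]. Diagonalising L (or applying a numerical eigensolver to the 6x6 matrix) gives the spectrum above. The 3 zero eigenvalues correspond to the 3 connected components. The eigenvalues sum to 8, which equals trace(L) = 2|E|.

[0, 0, 0, 1, 3, 4]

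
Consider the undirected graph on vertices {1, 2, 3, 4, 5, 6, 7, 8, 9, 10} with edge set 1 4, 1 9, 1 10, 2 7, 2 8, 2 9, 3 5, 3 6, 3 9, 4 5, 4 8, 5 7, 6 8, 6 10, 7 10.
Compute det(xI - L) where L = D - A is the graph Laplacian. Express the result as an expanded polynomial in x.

x^10 - 30x^9 + 390x^8 - 2880x^7 + 13305x^6 - 39882x^5 + 77640x^4 - 94800x^3 + 66000x^2 - 20000x

Each diagonal entry of L is the vertex degree and each off-diagonal entry is -1 where an edge is present, 0 otherwise; in the order [1, 2, 3, 4, 5, 6, 7, 8, 9, 10] the diagonal is [3, 3, 3, 3, 3, 3, 3, 3, 3, 3]. Computing det(xI - L) by cofactor expansion (or equivalently via sum-over-permutations) gives x^10 - 30x^9 + 390x^8 - 2880x^7 + 13305x^6 - 39882x^5 + 77640x^4 - 94800x^3 + 66000x^2 - 20000x. Since p(0) = det(-L) = 0, x divides p(x).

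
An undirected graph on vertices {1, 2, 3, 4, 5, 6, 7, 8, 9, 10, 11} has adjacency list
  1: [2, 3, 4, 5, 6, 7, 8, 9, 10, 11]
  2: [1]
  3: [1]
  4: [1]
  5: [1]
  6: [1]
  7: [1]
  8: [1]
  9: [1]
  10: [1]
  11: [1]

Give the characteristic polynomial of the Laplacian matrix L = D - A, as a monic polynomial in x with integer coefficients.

Reading degrees in the order [1, 2, 3, 4, 5, 6, 7, 8, 9, 10, 11] gives [10, 1, 1, 1, 1, 1, 1, 1, 1, 1, 1]; set D = diag(10, 1, 1, 1, 1, 1, 1, 1, 1, 1, 1) and form L = D - A. L has integer entries, so p(x) = det(xI - L) has integer coefficients. Expanding the determinant yields x^11 - 20x^10 + 135x^9 - 480x^8 + 1050x^7 - 1512x^6 + 1470x^5 - 960x^4 + 405x^3 - 100x^2 + 11x. The constant term is 0 because L is singular (the all-ones vector lies in its kernel). The largest eigenvalue, 11, is at most the vertex count 11. There is one zero in the spectrum, matching the 1 component.

x^11 - 20x^10 + 135x^9 - 480x^8 + 1050x^7 - 1512x^6 + 1470x^5 - 960x^4 + 405x^3 - 100x^2 + 11x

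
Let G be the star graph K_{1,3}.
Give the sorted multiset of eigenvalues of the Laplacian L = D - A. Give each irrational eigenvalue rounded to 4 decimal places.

The graph has 4 vertices and degree multiset [3, 1, 1, 1]; D is the diagonal matrix of degrees and L = D - A. Since every row of L sums to 0, the all-ones vector is in the kernel and 0 is an eigenvalue. The largest eigenvalue, 4, is at most the vertex count 4.

[0, 1, 1, 4]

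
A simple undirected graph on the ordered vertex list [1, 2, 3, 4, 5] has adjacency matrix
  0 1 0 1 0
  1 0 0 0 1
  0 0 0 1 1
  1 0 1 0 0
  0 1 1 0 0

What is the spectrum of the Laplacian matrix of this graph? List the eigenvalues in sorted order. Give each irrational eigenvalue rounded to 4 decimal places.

Each diagonal entry of L is the vertex degree and each off-diagonal entry is -1 where an edge is present, 0 otherwise; in the order [1, 2, 3, 4, 5] the diagonal is [2, 2, 2, 2, 2]. L is symmetric positive semidefinite, so every eigenvalue is real and nonnegative. The single zero eigenvalue shows the graph is connected. There is one zero in the spectrum, matching the 1 component.

[0, 1.3820, 1.3820, 3.6180, 3.6180]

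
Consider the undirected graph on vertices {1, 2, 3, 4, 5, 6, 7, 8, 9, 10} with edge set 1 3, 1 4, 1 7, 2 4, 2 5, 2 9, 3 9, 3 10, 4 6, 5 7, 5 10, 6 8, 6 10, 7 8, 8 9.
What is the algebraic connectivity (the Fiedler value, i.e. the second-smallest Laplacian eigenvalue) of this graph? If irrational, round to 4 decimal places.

2

Reading degrees in the order [1, 2, 3, 4, 5, 6, 7, 8, 9, 10] gives [3, 3, 3, 3, 3, 3, 3, 3, 3, 3]; set D = diag(3, 3, 3, 3, 3, 3, 3, 3, 3, 3) and form L = D - A. The sorted Laplacian eigenvalues are [0, 2, 2, 2, 2, 2, 5, 5, 5, 5]; the algebraic connectivity is the second entry, 2. The largest eigenvalue, 5, is at most the vertex count 10. There is one zero in the spectrum, matching the 1 component.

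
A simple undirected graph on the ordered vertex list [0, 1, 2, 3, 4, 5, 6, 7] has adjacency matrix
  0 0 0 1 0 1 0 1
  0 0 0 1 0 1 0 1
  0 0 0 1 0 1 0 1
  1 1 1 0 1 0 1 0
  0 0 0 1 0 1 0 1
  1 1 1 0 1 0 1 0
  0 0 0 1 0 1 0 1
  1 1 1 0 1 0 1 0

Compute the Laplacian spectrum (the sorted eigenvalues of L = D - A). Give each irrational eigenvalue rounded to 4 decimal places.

Each diagonal entry of L is the vertex degree and each off-diagonal entry is -1 where an edge is present, 0 otherwise; in the order [0, 1, 2, 3, 4, 5, 6, 7] the diagonal is [3, 3, 3, 5, 3, 5, 3, 5]. L is symmetric positive semidefinite, so every eigenvalue is real and nonnegative. By the matrix-tree theorem the graph has (1/8) * product of the nonzero eigenvalues = 2025 spanning trees.

[0, 3, 3, 3, 3, 5, 5, 8]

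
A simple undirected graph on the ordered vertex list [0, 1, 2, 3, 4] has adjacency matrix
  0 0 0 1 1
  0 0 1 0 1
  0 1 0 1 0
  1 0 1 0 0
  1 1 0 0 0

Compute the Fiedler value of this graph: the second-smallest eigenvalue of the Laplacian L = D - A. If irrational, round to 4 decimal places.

With the vertex order [0, 1, 2, 3, 4], the degrees are [2, 2, 2, 2, 2], giving D = diag(2, 2, 2, 2, 2) and L = D - A. The smallest Laplacian eigenvalue is always 0. The next one, lambda_2 = 1.3820, measures how hard the graph is to disconnect: larger values mean better connectivity.

1.3820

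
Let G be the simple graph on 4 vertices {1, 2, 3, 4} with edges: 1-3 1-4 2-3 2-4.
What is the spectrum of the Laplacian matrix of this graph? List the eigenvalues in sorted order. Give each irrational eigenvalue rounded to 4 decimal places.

Reading degrees in the order [1, 2, 3, 4] gives [2, 2, 2, 2]; set D = diag(2, 2, 2, 2) and form L = D - A. Since every row of L sums to 0, the all-ones vector is in the kernel and 0 is an eigenvalue. The single zero eigenvalue shows the graph is connected. There is one zero in the spectrum, matching the 1 component. The eigenvalues sum to 8, which equals trace(L) = 2|E|.

[0, 2, 2, 4]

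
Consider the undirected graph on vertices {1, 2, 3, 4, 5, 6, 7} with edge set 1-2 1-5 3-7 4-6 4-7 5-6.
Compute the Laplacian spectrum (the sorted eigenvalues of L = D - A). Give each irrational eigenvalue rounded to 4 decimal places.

Each diagonal entry of L is the vertex degree and each off-diagonal entry is -1 where an edge is present, 0 otherwise; in the order [1, 2, 3, 4, 5, 6, 7] the diagonal is [2, 1, 1, 2, 2, 2, 2]. L is symmetric positive semidefinite, so every eigenvalue is real and nonnegative. By the matrix-tree theorem the graph has (1/7) * product of the nonzero eigenvalues = 1 spanning tree.

[0, 0.1981, 0.7530, 1.5550, 2.4450, 3.2470, 3.8019]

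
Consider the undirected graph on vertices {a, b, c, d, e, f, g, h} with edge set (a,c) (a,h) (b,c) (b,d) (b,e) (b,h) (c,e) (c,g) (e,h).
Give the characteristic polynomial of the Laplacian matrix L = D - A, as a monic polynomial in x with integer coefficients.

Reading degrees in the order [a, b, c, d, e, f, g, h] gives [2, 4, 4, 1, 3, 0, 1, 3]; set D = diag(2, 4, 4, 1, 3, 0, 1, 3) and form L = D - A. Computing det(xI - L) by cofactor expansion (or equivalently via sum-over-permutations) gives x^8 - 18x^7 + 125x^6 - 422x^5 + 717x^4 - 572x^3 + 168x^2. Since p(0) = det(-L) = 0, x divides p(x). There are 2 zeros in the spectrum, matching the 2 components. The eigenvalues sum to 18, which equals trace(L) = 2|E|.

x^8 - 18x^7 + 125x^6 - 422x^5 + 717x^4 - 572x^3 + 168x^2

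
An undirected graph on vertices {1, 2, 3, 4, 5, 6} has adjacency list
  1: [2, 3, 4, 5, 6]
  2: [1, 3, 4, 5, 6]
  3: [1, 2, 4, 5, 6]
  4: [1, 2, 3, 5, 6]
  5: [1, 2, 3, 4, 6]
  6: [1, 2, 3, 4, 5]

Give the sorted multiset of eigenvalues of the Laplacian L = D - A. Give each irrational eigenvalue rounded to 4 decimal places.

Each diagonal entry of L is the vertex degree and each off-diagonal entry is -1 where an edge is present, 0 otherwise; in the order [1, 2, 3, 4, 5, 6] the diagonal is [5, 5, 5, 5, 5, 5]. L is symmetric positive semidefinite, so every eigenvalue is real and nonnegative. The single zero eigenvalue shows the graph is connected. The eigenvalues sum to 30, which equals trace(L) = 2|E|.

[0, 6, 6, 6, 6, 6]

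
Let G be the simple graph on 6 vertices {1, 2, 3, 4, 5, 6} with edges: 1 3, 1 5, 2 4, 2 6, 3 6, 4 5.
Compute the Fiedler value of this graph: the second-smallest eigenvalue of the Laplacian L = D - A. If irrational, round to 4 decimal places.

1

Reading degrees in the order [1, 2, 3, 4, 5, 6] gives [2, 2, 2, 2, 2, 2]; set D = diag(2, 2, 2, 2, 2, 2) and form L = D - A. The sorted Laplacian eigenvalues are [0, 1, 1, 3, 3, 4]; the algebraic connectivity is the second entry, 1. There is one zero in the spectrum, matching the 1 component.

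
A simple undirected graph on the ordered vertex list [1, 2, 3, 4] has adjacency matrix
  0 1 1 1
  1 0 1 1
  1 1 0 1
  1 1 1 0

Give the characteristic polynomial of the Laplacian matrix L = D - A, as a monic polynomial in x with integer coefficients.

x^4 - 12x^3 + 48x^2 - 64x

Each diagonal entry of L is the vertex degree and each off-diagonal entry is -1 where an edge is present, 0 otherwise; in the order [1, 2, 3, 4] the diagonal is [3, 3, 3, 3]. L has integer entries, so p(x) = det(xI - L) has integer coefficients. Expanding the determinant yields x^4 - 12x^3 + 48x^2 - 64x. Since p(0) = det(-L) = 0, x divides p(x). By the matrix-tree theorem the graph has (1/4) * product of the nonzero eigenvalues = 16 spanning trees. The largest eigenvalue, 4, is at most the vertex count 4.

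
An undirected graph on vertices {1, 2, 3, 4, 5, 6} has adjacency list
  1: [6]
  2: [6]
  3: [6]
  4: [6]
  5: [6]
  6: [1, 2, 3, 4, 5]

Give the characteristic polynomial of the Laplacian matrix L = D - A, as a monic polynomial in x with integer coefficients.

x^6 - 10x^5 + 30x^4 - 40x^3 + 25x^2 - 6x

Each diagonal entry of L is the vertex degree and each off-diagonal entry is -1 where an edge is present, 0 otherwise; in the order [1, 2, 3, 4, 5, 6] the diagonal is [1, 1, 1, 1, 1, 5]. L has integer entries, so p(x) = det(xI - L) has integer coefficients. Expanding the determinant yields x^6 - 10x^5 + 30x^4 - 40x^3 + 25x^2 - 6x. The constant term is 0 because L is singular (the all-ones vector lies in its kernel). There is one zero in the spectrum, matching the 1 component.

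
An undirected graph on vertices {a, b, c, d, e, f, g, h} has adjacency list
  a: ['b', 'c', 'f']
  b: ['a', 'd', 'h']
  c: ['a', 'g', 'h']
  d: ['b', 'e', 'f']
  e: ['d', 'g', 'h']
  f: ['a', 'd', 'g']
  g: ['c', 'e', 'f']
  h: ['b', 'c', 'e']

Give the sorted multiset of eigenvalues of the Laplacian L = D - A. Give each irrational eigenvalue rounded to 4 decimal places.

[0, 2, 2, 2, 4, 4, 4, 6]

Reading degrees in the order [a, b, c, d, e, f, g, h] gives [3, 3, 3, 3, 3, 3, 3, 3]; set D = diag(3, 3, 3, 3, 3, 3, 3, 3) and form L = D - A. L is symmetric positive semidefinite, so every eigenvalue is real and nonnegative. The single zero eigenvalue shows the graph is connected. The largest eigenvalue, 6, is at most the vertex count 8.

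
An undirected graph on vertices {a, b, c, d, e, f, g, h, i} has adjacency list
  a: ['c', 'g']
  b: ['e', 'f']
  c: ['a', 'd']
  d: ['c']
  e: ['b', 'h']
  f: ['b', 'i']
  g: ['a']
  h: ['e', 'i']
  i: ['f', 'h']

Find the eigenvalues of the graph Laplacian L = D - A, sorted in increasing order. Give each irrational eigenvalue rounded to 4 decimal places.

With the vertex order [a, b, c, d, e, f, g, h, i], the degrees are [2, 2, 2, 1, 2, 2, 1, 2, 2], giving D = diag(2, 2, 2, 1, 2, 2, 1, 2, 2) and L = D - A. Diagonalising L (or applying a numerical eigensolver to the 9x9 matrix) gives the spectrum above. The 2 zero eigenvalues correspond to the 2 connected components. There are 2 zeros in the spectrum, matching the 2 components.

[0, 0, 0.5858, 1.3820, 1.3820, 2, 3.4142, 3.6180, 3.6180]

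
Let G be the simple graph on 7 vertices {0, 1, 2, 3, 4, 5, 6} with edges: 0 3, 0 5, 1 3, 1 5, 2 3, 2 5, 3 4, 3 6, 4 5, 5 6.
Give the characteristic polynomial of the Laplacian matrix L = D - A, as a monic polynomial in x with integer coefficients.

With the vertex order [0, 1, 2, 3, 4, 5, 6], the degrees are [2, 2, 2, 5, 2, 5, 2], giving D = diag(2, 2, 2, 5, 2, 5, 2) and L = D - A. L has integer entries, so p(x) = det(xI - L) has integer coefficients. Expanding the determinant yields x^7 - 20x^6 + 155x^5 - 600x^4 + 1240x^3 - 1312x^2 + 560x. Since p(0) = det(-L) = 0, x divides p(x). The largest eigenvalue, 7, is at most the vertex count 7.

x^7 - 20x^6 + 155x^5 - 600x^4 + 1240x^3 - 1312x^2 + 560x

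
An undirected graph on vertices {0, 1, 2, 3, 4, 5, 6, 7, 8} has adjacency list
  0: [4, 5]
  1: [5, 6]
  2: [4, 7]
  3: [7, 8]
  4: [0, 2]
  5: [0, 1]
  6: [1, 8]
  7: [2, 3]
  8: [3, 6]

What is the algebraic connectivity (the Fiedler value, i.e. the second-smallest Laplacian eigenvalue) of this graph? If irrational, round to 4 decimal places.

Reading degrees in the order [0, 1, 2, 3, 4, 5, 6, 7, 8] gives [2, 2, 2, 2, 2, 2, 2, 2, 2]; set D = diag(2, 2, 2, 2, 2, 2, 2, 2, 2) and form L = D - A. Computing the eigenvalues of L and sorting gives [0, 0.4679, 0.4679, 1.6527, 1.6527, 3, 3, 3.8794, 3.8794]. The Fiedler value lambda_2 = 0.4679 is strictly positive, so the graph is connected. By the matrix-tree theorem the graph has (1/9) * product of the nonzero eigenvalues = 9 spanning trees. The largest eigenvalue, 3.8794, is at most the vertex count 9.

0.4679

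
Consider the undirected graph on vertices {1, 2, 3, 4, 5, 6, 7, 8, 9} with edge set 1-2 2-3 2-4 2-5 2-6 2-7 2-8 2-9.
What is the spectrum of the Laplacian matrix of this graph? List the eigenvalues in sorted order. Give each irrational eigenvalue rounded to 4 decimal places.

[0, 1, 1, 1, 1, 1, 1, 1, 9]

With the vertex order [1, 2, 3, 4, 5, 6, 7, 8, 9], the degrees are [1, 8, 1, 1, 1, 1, 1, 1, 1], giving D = diag(1, 8, 1, 1, 1, 1, 1, 1, 1) and L = D - A. Diagonalising L (or applying a numerical eigensolver to the 9x9 matrix) gives the spectrum above. The largest eigenvalue, 9, is at most the vertex count 9.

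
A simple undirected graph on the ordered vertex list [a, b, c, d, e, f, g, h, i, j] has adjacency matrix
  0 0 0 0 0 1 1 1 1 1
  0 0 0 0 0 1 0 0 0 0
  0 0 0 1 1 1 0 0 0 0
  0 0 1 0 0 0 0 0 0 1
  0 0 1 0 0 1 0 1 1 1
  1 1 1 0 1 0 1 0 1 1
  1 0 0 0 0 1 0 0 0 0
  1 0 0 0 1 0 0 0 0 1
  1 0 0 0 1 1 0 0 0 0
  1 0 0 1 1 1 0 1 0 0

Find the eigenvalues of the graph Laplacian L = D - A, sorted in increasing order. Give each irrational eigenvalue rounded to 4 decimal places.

Reading degrees in the order [a, b, c, d, e, f, g, h, i, j] gives [5, 1, 3, 2, 5, 7, 2, 3, 3, 5]; set D = diag(5, 1, 3, 2, 5, 7, 2, 3, 3, 5) and form L = D - A. L is symmetric positive semidefinite, so every eigenvalue is real and nonnegative. The single zero eigenvalue shows the graph is connected. The eigenvalues sum to 36, which equals trace(L) = 2|E|.

[0, 0.9338, 1.3898, 2.0433, 2.6888, 3.2727, 5.0956, 5.3766, 7.0092, 8.1902]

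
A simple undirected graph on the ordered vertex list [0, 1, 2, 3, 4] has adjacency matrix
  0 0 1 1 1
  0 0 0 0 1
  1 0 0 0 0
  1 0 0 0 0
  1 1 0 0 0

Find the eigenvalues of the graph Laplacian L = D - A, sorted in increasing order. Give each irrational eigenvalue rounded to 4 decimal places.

[0, 0.5188, 1, 2.3111, 4.1701]

Reading degrees in the order [0, 1, 2, 3, 4] gives [3, 1, 1, 1, 2]; set D = diag(3, 1, 1, 1, 2) and form L = D - A. Diagonalising L (or applying a numerical eigensolver to the 5x5 matrix) gives the spectrum above. The eigenvalues sum to 8, which equals trace(L) = 2|E|. The largest eigenvalue, 4.1701, is at most the vertex count 5.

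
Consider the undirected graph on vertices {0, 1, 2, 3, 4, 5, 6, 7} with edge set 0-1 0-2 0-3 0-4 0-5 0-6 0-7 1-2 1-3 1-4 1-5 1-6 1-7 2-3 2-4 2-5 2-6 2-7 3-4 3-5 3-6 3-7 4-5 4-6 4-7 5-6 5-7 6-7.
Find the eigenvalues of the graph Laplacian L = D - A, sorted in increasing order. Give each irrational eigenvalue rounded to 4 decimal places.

With the vertex order [0, 1, 2, 3, 4, 5, 6, 7], the degrees are [7, 7, 7, 7, 7, 7, 7, 7], giving D = diag(7, 7, 7, 7, 7, 7, 7, 7) and L = D - A. L is symmetric positive semidefinite, so every eigenvalue is real and nonnegative. The single zero eigenvalue shows the graph is connected. There is one zero in the spectrum, matching the 1 component. The largest eigenvalue, 8, is at most the vertex count 8.

[0, 8, 8, 8, 8, 8, 8, 8]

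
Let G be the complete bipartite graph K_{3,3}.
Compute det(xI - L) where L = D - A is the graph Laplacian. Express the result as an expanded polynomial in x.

x^6 - 18x^5 + 126x^4 - 432x^3 + 729x^2 - 486x

The graph has 6 vertices and degree multiset [3, 3, 3, 3, 3, 3]; D is the diagonal matrix of degrees and L = D - A. The eigenvalues of L are [0, 3, 3, 3, 3, 6]; the characteristic polynomial is the product of (x - lambda_i), which multiplies out to x^6 - 18x^5 + 126x^4 - 432x^3 + 729x^2 - 486x. The constant term is 0 because L is singular (the all-ones vector lies in its kernel).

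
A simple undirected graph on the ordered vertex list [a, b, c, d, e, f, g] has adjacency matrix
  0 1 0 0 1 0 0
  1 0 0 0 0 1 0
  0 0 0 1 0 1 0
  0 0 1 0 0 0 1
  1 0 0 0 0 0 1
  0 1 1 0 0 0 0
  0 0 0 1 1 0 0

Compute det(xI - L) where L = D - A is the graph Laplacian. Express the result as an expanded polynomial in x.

x^7 - 14x^6 + 77x^5 - 210x^4 + 294x^3 - 196x^2 + 49x

With the vertex order [a, b, c, d, e, f, g], the degrees are [2, 2, 2, 2, 2, 2, 2], giving D = diag(2, 2, 2, 2, 2, 2, 2) and L = D - A. L has integer entries, so p(x) = det(xI - L) has integer coefficients. Expanding the determinant yields x^7 - 14x^6 + 77x^5 - 210x^4 + 294x^3 - 196x^2 + 49x. The coefficient of x^6 equals -trace(L) = -14, matching the sum of degrees.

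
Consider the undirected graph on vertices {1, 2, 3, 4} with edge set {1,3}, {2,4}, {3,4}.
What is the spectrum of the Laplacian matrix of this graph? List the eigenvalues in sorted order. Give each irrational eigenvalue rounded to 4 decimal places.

[0, 0.5858, 2, 3.4142]

With the vertex order [1, 2, 3, 4], the degrees are [1, 1, 2, 2], giving D = diag(1, 1, 2, 2) and L = D - A. Diagonalising L (or applying a numerical eigensolver to the 4x4 matrix) gives the spectrum above. The single zero eigenvalue shows the graph is connected. The largest eigenvalue, 3.4142, is at most the vertex count 4. The eigenvalues sum to 6, which equals trace(L) = 2|E|.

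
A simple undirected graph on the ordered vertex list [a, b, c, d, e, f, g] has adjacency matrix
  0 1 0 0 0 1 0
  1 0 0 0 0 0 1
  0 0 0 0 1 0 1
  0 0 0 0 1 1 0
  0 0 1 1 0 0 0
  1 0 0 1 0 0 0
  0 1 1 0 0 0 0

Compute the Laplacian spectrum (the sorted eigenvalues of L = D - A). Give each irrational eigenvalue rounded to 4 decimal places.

[0, 0.7530, 0.7530, 2.4450, 2.4450, 3.8019, 3.8019]

Each diagonal entry of L is the vertex degree and each off-diagonal entry is -1 where an edge is present, 0 otherwise; in the order [a, b, c, d, e, f, g] the diagonal is [2, 2, 2, 2, 2, 2, 2]. The multiplicity of 0 as a Laplacian eigenvalue equals the number of connected components. The single zero eigenvalue shows the graph is connected. The eigenvalues sum to 14, which equals trace(L) = 2|E|.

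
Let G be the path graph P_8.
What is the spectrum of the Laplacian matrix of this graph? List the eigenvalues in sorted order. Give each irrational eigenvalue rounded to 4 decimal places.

[0, 0.1522, 0.5858, 1.2346, 2, 2.7654, 3.4142, 3.8478]

The graph has 8 vertices and degree multiset [2, 2, 2, 2, 2, 2, 1, 1]; D is the diagonal matrix of degrees and L = D - A. The multiplicity of 0 as a Laplacian eigenvalue equals the number of connected components. The single zero eigenvalue shows the graph is connected.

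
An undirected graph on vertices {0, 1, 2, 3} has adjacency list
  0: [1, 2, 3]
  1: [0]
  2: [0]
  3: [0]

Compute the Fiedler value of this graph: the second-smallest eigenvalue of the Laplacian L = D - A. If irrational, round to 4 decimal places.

Each diagonal entry of L is the vertex degree and each off-diagonal entry is -1 where an edge is present, 0 otherwise; in the order [0, 1, 2, 3] the diagonal is [3, 1, 1, 1]. Computing the eigenvalues of L and sorting gives [0, 1, 1, 4]. The Fiedler value lambda_2 = 1 is strictly positive, so the graph is connected.

1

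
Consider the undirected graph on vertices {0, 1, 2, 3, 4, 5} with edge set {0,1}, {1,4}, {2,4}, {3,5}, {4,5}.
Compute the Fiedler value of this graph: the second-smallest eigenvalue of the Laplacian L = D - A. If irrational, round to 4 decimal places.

With the vertex order [0, 1, 2, 3, 4, 5], the degrees are [1, 2, 1, 1, 3, 2], giving D = diag(1, 2, 1, 1, 3, 2) and L = D - A. Computing the eigenvalues of L and sorting gives [0, 0.3820, 0.6972, 2, 2.6180, 4.3028]. The Fiedler value lambda_2 = 0.3820 is strictly positive, so the graph is connected. By the matrix-tree theorem the graph has (1/6) * product of the nonzero eigenvalues = 1 spanning tree.

0.3820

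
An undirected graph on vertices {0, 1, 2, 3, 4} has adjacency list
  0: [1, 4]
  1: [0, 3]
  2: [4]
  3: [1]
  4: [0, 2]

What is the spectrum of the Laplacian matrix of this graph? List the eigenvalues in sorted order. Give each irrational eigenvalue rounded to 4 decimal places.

Reading degrees in the order [0, 1, 2, 3, 4] gives [2, 2, 1, 1, 2]; set D = diag(2, 2, 1, 1, 2) and form L = D - A. The multiplicity of 0 as a Laplacian eigenvalue equals the number of connected components. The single zero eigenvalue shows the graph is connected.

[0, 0.3820, 1.3820, 2.6180, 3.6180]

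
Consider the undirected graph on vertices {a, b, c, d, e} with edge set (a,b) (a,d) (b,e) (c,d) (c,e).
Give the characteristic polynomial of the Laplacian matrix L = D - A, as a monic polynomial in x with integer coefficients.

x^5 - 10x^4 + 35x^3 - 50x^2 + 25x

With the vertex order [a, b, c, d, e], the degrees are [2, 2, 2, 2, 2], giving D = diag(2, 2, 2, 2, 2) and L = D - A. L has integer entries, so p(x) = det(xI - L) has integer coefficients. Expanding the determinant yields x^5 - 10x^4 + 35x^3 - 50x^2 + 25x. Since p(0) = det(-L) = 0, x divides p(x). By the matrix-tree theorem the graph has (1/5) * product of the nonzero eigenvalues = 5 spanning trees.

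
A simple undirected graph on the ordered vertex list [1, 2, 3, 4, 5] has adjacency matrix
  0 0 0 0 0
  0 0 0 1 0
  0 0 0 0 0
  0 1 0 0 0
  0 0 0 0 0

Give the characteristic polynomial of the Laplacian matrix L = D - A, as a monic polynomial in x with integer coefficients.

x^5 - 2x^4

With the vertex order [1, 2, 3, 4, 5], the degrees are [0, 1, 0, 1, 0], giving D = diag(0, 1, 0, 1, 0) and L = D - A. L has integer entries, so p(x) = det(xI - L) has integer coefficients. Expanding the determinant yields x^5 - 2x^4. The coefficient of x^4 equals -trace(L) = -2, matching the sum of degrees. The largest eigenvalue, 2, is at most the vertex count 5.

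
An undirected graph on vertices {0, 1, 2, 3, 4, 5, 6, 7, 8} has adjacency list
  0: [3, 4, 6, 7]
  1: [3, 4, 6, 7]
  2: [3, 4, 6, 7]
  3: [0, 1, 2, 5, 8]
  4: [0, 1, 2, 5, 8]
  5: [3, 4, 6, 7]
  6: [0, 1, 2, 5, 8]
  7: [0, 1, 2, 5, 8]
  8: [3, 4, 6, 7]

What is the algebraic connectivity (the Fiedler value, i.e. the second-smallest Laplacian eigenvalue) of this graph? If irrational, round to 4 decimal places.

Reading degrees in the order [0, 1, 2, 3, 4, 5, 6, 7, 8] gives [4, 4, 4, 5, 5, 4, 5, 5, 4]; set D = diag(4, 4, 4, 5, 5, 4, 5, 5, 4) and form L = D - A. The smallest Laplacian eigenvalue is always 0. The next one, lambda_2 = 4, measures how hard the graph is to disconnect: larger values mean better connectivity. There is one zero in the spectrum, matching the 1 component.

4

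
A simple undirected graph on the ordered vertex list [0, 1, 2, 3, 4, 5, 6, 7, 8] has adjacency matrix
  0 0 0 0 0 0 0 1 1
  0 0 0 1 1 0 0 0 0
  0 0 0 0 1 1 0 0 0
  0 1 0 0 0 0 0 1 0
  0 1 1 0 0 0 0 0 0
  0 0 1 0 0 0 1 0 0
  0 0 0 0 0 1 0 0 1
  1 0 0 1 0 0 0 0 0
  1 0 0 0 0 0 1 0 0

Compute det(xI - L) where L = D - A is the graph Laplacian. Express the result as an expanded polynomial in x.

Each diagonal entry of L is the vertex degree and each off-diagonal entry is -1 where an edge is present, 0 otherwise; in the order [0, 1, 2, 3, 4, 5, 6, 7, 8] the diagonal is [2, 2, 2, 2, 2, 2, 2, 2, 2]. L has integer entries, so p(x) = det(xI - L) has integer coefficients. Expanding the determinant yields x^9 - 18x^8 + 135x^7 - 546x^6 + 1287x^5 - 1782x^4 + 1386x^3 - 540x^2 + 81x. The constant term is 0 because L is singular (the all-ones vector lies in its kernel). There is one zero in the spectrum, matching the 1 component.

x^9 - 18x^8 + 135x^7 - 546x^6 + 1287x^5 - 1782x^4 + 1386x^3 - 540x^2 + 81x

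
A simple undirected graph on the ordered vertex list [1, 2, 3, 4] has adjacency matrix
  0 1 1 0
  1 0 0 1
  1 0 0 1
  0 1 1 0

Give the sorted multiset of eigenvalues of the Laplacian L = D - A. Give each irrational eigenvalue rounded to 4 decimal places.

[0, 2, 2, 4]

With the vertex order [1, 2, 3, 4], the degrees are [2, 2, 2, 2], giving D = diag(2, 2, 2, 2) and L = D - A. Since every row of L sums to 0, the all-ones vector is in the kernel and 0 is an eigenvalue. The single zero eigenvalue shows the graph is connected. The eigenvalues sum to 8, which equals trace(L) = 2|E|.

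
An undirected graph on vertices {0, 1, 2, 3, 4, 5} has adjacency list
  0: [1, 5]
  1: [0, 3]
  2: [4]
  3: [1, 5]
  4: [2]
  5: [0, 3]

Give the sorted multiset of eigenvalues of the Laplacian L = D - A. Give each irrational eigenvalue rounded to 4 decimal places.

[0, 0, 2, 2, 2, 4]

With the vertex order [0, 1, 2, 3, 4, 5], the degrees are [2, 2, 1, 2, 1, 2], giving D = diag(2, 2, 1, 2, 1, 2) and L = D - A. The multiplicity of 0 as a Laplacian eigenvalue equals the number of connected components. The 2 zero eigenvalues correspond to the 2 connected components.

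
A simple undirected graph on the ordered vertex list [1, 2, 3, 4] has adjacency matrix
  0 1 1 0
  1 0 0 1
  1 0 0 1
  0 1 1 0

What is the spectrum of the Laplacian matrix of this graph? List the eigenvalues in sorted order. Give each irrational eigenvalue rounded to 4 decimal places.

Each diagonal entry of L is the vertex degree and each off-diagonal entry is -1 where an edge is present, 0 otherwise; in the order [1, 2, 3, 4] the diagonal is [2, 2, 2, 2]. Since every row of L sums to 0, the all-ones vector is in the kernel and 0 is an eigenvalue.

[0, 2, 2, 4]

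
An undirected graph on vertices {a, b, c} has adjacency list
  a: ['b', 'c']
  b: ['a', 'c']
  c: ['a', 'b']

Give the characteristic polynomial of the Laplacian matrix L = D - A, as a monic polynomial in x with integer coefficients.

x^3 - 6x^2 + 9x

Each diagonal entry of L is the vertex degree and each off-diagonal entry is -1 where an edge is present, 0 otherwise; in the order [a, b, c] the diagonal is [2, 2, 2]. L has integer entries, so p(x) = det(xI - L) has integer coefficients. Expanding the determinant yields x^3 - 6x^2 + 9x. Since p(0) = det(-L) = 0, x divides p(x). There is one zero in the spectrum, matching the 1 component.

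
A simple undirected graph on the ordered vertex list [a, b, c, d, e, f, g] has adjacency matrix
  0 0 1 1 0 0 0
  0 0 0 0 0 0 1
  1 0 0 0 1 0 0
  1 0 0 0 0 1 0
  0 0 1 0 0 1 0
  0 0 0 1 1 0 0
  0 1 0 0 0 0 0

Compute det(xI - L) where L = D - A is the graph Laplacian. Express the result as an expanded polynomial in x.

Each diagonal entry of L is the vertex degree and each off-diagonal entry is -1 where an edge is present, 0 otherwise; in the order [a, b, c, d, e, f, g] the diagonal is [2, 1, 2, 2, 2, 2, 1]. Computing det(xI - L) by cofactor expansion (or equivalently via sum-over-permutations) gives x^7 - 12x^6 + 55x^5 - 120x^4 + 125x^3 - 50x^2. Since p(0) = det(-L) = 0, x divides p(x).

x^7 - 12x^6 + 55x^5 - 120x^4 + 125x^3 - 50x^2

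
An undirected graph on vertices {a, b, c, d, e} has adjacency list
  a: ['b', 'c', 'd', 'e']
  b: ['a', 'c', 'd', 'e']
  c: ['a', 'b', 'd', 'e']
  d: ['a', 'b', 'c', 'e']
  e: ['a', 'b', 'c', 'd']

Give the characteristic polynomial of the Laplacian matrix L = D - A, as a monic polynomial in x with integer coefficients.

Each diagonal entry of L is the vertex degree and each off-diagonal entry is -1 where an edge is present, 0 otherwise; in the order [a, b, c, d, e] the diagonal is [4, 4, 4, 4, 4]. Computing det(xI - L) by cofactor expansion (or equivalently via sum-over-permutations) gives x^5 - 20x^4 + 150x^3 - 500x^2 + 625x. Since p(0) = det(-L) = 0, x divides p(x).

x^5 - 20x^4 + 150x^3 - 500x^2 + 625x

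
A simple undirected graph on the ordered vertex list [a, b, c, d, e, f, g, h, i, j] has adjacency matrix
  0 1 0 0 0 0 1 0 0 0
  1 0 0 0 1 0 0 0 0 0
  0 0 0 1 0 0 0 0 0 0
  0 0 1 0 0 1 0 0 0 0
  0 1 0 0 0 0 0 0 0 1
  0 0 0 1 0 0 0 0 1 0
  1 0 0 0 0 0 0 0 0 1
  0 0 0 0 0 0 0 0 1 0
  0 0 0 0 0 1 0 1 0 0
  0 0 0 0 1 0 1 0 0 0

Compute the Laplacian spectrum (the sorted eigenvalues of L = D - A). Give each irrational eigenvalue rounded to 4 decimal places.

With the vertex order [a, b, c, d, e, f, g, h, i, j], the degrees are [2, 2, 1, 2, 2, 2, 2, 1, 2, 2], giving D = diag(2, 2, 1, 2, 2, 2, 2, 1, 2, 2) and L = D - A. Diagonalising L (or applying a numerical eigensolver to the 10x10 matrix) gives the spectrum above. The 2 zero eigenvalues correspond to the 2 connected components. The eigenvalues sum to 18, which equals trace(L) = 2|E|.

[0, 0, 0.3820, 1.3820, 1.3820, 1.3820, 2.6180, 3.6180, 3.6180, 3.6180]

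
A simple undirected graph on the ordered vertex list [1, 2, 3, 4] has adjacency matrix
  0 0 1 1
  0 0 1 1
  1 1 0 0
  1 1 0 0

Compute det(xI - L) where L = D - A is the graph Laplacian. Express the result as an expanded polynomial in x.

Reading degrees in the order [1, 2, 3, 4] gives [2, 2, 2, 2]; set D = diag(2, 2, 2, 2) and form L = D - A. L has integer entries, so p(x) = det(xI - L) has integer coefficients. Expanding the determinant yields x^4 - 8x^3 + 20x^2 - 16x. The constant term is 0 because L is singular (the all-ones vector lies in its kernel). The eigenvalues sum to 8, which equals trace(L) = 2|E|. The largest eigenvalue, 4, is at most the vertex count 4.

x^4 - 8x^3 + 20x^2 - 16x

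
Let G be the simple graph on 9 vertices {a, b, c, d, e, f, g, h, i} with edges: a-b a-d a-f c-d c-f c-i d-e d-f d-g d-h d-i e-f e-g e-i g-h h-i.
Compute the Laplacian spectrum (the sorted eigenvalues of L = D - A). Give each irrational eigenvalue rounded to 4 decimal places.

With the vertex order [a, b, c, d, e, f, g, h, i], the degrees are [3, 1, 3, 7, 4, 4, 3, 3, 4], giving D = diag(3, 1, 3, 7, 4, 4, 3, 3, 4) and L = D - A. Diagonalising L (or applying a numerical eigensolver to the 9x9 matrix) gives the spectrum above. There is one zero in the spectrum, matching the 1 component.

[0, 0.6544, 2.0860, 2.8797, 3.4137, 4, 4.7574, 6.1836, 8.0253]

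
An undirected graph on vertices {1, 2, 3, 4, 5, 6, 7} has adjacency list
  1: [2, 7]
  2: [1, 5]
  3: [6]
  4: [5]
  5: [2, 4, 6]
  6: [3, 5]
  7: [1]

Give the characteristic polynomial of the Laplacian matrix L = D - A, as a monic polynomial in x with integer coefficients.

With the vertex order [1, 2, 3, 4, 5, 6, 7], the degrees are [2, 2, 1, 1, 3, 2, 1], giving D = diag(2, 2, 1, 1, 3, 2, 1) and L = D - A. L has integer entries, so p(x) = det(xI - L) has integer coefficients. Expanding the determinant yields x^7 - 12x^6 + 54x^5 - 114x^4 + 115x^3 - 50x^2 + 7x. Since p(0) = det(-L) = 0, x divides p(x). The eigenvalues sum to 12, which equals trace(L) = 2|E|.

x^7 - 12x^6 + 54x^5 - 114x^4 + 115x^3 - 50x^2 + 7x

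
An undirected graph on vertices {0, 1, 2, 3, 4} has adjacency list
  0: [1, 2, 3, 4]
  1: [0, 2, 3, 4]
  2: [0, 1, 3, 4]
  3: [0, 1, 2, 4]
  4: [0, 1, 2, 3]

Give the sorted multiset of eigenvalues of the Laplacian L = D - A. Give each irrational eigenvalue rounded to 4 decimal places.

[0, 5, 5, 5, 5]

With the vertex order [0, 1, 2, 3, 4], the degrees are [4, 4, 4, 4, 4], giving D = diag(4, 4, 4, 4, 4) and L = D - A. Diagonalising L (or applying a numerical eigensolver to the 5x5 matrix) gives the spectrum above.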